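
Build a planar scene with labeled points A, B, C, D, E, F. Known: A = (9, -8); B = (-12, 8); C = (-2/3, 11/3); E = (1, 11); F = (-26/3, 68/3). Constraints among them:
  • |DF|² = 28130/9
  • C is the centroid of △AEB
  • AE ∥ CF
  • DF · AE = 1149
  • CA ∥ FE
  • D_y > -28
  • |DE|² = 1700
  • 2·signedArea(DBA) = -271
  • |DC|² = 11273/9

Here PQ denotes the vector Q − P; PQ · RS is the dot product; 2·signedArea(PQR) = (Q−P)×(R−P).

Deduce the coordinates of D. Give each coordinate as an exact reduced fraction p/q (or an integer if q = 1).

D = (17, -27)

1. D_x = 17  [DF · AE = 1149 ∩ 2·signedArea(DBA) = -271]
2. D_y = -27  [DF · AE = 1149 ∩ 2·signedArea(DBA) = -271]
   → D = (17, -27)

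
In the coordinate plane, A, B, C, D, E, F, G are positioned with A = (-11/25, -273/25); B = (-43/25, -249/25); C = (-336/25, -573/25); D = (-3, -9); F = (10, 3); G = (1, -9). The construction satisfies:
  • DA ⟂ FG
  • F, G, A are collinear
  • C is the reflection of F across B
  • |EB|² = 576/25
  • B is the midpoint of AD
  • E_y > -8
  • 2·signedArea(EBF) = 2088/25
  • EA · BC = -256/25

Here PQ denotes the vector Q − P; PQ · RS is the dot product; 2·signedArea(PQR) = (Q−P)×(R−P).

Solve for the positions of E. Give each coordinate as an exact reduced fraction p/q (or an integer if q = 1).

E = (-139/25, -177/25)

1. E_x = -139/25  [2·signedArea(EBF) = 2088/25 ∩ EA · BC = -256/25]
2. E_y = -177/25  [2·signedArea(EBF) = 2088/25 ∩ EA · BC = -256/25]
   → E = (-139/25, -177/25)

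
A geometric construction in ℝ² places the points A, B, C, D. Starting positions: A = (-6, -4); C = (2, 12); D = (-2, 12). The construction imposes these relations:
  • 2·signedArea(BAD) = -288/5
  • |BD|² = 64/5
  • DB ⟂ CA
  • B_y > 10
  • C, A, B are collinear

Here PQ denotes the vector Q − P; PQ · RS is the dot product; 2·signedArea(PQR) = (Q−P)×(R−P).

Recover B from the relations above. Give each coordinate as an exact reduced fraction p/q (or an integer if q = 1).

1. B_x = 6/5  [C, A, B are collinear ∩ DB ⟂ CA]
2. B_y = 52/5  [C, A, B are collinear ∩ DB ⟂ CA]
   → B = (6/5, 52/5)

B = (6/5, 52/5)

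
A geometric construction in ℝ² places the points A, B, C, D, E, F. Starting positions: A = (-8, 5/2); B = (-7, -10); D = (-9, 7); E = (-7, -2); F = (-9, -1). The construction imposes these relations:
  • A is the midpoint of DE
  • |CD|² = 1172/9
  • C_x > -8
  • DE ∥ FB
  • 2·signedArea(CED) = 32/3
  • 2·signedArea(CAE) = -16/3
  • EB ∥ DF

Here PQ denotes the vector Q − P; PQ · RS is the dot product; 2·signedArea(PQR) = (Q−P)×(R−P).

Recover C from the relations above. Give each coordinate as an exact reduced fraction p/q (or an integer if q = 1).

1. C_x = -23/3  [line -9·x + -2·y + -233/3 = 0 ∩ |CD|² = 1172/9]
2. C_y = -13/3  [line -9·x + -2·y + -233/3 = 0 ∩ |CD|² = 1172/9]
   → C = (-23/3, -13/3)

C = (-23/3, -13/3)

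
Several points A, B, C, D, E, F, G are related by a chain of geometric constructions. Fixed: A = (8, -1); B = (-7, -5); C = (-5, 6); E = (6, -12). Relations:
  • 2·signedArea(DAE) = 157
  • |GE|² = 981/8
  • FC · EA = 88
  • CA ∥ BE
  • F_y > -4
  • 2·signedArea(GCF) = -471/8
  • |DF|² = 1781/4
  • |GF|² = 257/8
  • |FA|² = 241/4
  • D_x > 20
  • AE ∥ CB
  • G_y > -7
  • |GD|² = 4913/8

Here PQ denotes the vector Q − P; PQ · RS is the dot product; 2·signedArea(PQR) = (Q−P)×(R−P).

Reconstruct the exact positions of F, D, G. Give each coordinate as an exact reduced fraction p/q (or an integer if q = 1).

1. F_x = 1/2  [line -2·x + -11·y + -32 = 0 ∩ |FA|² = 241/4]
2. F_y = -3  [line -2·x + -11·y + -32 = 0 ∩ |FA|² = 241/4]
   → F = (1/2, -3)
3. G_x = -15/4  [line 9·x + 11/2·y + 567/8 = 0 ∩ |GE|² = 981/8]
4. G_y = -27/4  [line 9·x + 11/2·y + 567/8 = 0 ∩ |GE|² = 981/8]
   → G = (-15/4, -27/4)
5. D_x = 21  [line 11·x + -2·y + -247 = 0 ∩ |GD|² = 4913/8]
6. D_y = -8  [line 11·x + -2·y + -247 = 0 ∩ |GD|² = 4913/8]
   → D = (21, -8)

D = (21, -8)
F = (1/2, -3)
G = (-15/4, -27/4)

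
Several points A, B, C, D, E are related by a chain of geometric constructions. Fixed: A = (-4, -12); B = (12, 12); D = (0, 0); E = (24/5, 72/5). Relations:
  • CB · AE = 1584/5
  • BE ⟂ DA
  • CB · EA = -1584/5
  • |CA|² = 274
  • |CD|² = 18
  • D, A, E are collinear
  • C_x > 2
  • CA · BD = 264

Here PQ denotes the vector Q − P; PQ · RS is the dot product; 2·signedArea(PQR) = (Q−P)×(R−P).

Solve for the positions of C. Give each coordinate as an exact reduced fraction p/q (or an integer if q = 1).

C = (3, 3)

1. C_x = 3  [CB · AE = 1584/5 ∩ CA · BD = 264]
2. C_y = 3  [CB · AE = 1584/5 ∩ CA · BD = 264]
   → C = (3, 3)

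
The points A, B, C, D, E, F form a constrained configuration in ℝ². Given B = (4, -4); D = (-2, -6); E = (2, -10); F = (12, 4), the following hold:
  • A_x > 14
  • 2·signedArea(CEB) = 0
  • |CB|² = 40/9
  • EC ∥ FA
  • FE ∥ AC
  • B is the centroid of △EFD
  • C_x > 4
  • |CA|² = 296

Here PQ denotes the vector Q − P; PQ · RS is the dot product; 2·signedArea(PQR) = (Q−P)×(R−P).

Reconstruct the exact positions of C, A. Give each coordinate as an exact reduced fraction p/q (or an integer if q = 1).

1. C_x = 14/3  [line -6·x + 2·y + 32 = 0 ∩ |CB|² = 40/9]
2. C_y = -2  [line -6·x + 2·y + 32 = 0 ∩ |CB|² = 40/9]
   → C = (14/3, -2)
3. A_x = 44/3  [FE ∥ AC ∩ EC ∥ FA]
4. A_y = 12  [FE ∥ AC ∩ EC ∥ FA]
   → A = (44/3, 12)

A = (44/3, 12)
C = (14/3, -2)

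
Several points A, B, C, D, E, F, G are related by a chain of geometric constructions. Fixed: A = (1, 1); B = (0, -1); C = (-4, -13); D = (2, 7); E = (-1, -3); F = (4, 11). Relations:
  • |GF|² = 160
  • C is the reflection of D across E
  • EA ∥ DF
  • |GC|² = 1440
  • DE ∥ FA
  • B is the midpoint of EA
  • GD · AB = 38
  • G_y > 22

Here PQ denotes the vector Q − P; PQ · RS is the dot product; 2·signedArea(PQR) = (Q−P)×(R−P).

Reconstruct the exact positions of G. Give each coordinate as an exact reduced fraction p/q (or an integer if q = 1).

G = (8, 23)

1. G_x = 8  [line 1·x + 2·y + -54 = 0 ∩ |GC|² = 1440]
2. G_y = 23  [line 1·x + 2·y + -54 = 0 ∩ |GC|² = 1440]
   → G = (8, 23)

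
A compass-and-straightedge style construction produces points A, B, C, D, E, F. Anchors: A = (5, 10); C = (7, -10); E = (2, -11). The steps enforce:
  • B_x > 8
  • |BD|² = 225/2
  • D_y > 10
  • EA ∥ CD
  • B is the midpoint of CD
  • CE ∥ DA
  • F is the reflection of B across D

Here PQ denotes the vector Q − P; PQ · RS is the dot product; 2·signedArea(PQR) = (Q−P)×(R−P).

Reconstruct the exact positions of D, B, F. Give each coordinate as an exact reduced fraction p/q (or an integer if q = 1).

B = (17/2, 1/2)
D = (10, 11)
F = (23/2, 43/2)

1. D_x = 10  [CE ∥ DA ∩ EA ∥ CD]
2. D_y = 11  [CE ∥ DA ∩ EA ∥ CD]
   → D = (10, 11)
3. B_x = 17/2  [B is the midpoint of CD]
4. B_y = 1/2  [B is the midpoint of CD]
   → B = (17/2, 1/2)
5. F_x = 23/2  [F is the reflection of B across D]
6. F_y = 43/2  [F is the reflection of B across D]
   → F = (23/2, 43/2)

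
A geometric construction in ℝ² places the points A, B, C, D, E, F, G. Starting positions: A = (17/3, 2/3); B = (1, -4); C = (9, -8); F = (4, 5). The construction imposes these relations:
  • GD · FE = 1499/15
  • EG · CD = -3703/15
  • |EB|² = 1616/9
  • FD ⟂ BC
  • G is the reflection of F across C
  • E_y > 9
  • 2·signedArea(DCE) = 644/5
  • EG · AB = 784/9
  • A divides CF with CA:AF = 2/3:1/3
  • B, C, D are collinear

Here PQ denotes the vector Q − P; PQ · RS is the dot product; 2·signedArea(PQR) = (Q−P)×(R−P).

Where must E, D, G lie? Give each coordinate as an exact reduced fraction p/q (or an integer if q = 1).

D = (-1/5, -17/5)
E = (7/3, 28/3)
G = (14, -21)

1. D_x = -1/5  [B, C, D are collinear ∩ FD ⟂ BC]
2. D_y = -17/5  [B, C, D are collinear ∩ FD ⟂ BC]
   → D = (-1/5, -17/5)
3. G_x = 14  [G is the reflection of F across C]
4. G_y = -21  [G is the reflection of F across C]
   → G = (14, -21)
5. E_x = 7/3  [EG · AB = 784/9 ∩ GD · FE = 1499/15]
6. E_y = 28/3  [EG · AB = 784/9 ∩ GD · FE = 1499/15]
   → E = (7/3, 28/3)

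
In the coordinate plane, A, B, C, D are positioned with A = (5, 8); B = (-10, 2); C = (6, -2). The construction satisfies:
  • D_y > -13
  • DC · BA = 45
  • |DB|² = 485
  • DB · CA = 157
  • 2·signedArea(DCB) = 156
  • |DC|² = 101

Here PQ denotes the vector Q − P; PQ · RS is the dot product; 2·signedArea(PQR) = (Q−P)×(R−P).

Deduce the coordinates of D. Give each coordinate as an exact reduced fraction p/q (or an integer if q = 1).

D = (7, -12)

1. D_x = 7  [2·signedArea(DCB) = 156 ∩ DB · CA = 157]
2. D_y = -12  [2·signedArea(DCB) = 156 ∩ DB · CA = 157]
   → D = (7, -12)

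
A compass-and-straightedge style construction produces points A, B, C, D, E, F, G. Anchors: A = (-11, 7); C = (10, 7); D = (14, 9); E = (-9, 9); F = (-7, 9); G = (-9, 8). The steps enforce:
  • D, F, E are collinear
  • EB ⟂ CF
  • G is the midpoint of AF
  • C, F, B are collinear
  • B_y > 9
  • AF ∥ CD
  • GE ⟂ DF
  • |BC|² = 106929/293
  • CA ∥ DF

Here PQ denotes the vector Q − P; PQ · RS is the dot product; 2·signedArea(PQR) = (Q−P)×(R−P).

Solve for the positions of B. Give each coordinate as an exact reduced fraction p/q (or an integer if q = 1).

1. B_x = -2629/293  [C, F, B are collinear ∩ EB ⟂ CF]
2. B_y = 2705/293  [C, F, B are collinear ∩ EB ⟂ CF]
   → B = (-2629/293, 2705/293)

B = (-2629/293, 2705/293)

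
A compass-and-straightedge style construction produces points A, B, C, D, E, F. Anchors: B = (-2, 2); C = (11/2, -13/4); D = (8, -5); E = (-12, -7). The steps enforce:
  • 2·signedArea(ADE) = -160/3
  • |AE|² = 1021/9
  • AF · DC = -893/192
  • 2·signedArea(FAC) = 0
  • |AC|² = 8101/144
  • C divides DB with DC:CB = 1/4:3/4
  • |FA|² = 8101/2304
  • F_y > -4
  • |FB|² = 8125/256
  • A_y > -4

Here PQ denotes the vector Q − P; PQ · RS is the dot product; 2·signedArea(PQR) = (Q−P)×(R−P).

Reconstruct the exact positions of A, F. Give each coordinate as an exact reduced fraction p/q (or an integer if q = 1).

1. A_x = -2  [line 2·x + -20·y + -188/3 = 0 ∩ |AE|² = 1021/9]
2. A_y = -10/3  [line 2·x + -20·y + -188/3 = 0 ∩ |AE|² = 1021/9]
   → A = (-2, -10/3)
3. F_x = -1/8  [AF · DC = -893/192 ∩ 2·signedArea(FAC) = 0]
4. F_y = -53/16  [AF · DC = -893/192 ∩ 2·signedArea(FAC) = 0]
   → F = (-1/8, -53/16)

A = (-2, -10/3)
F = (-1/8, -53/16)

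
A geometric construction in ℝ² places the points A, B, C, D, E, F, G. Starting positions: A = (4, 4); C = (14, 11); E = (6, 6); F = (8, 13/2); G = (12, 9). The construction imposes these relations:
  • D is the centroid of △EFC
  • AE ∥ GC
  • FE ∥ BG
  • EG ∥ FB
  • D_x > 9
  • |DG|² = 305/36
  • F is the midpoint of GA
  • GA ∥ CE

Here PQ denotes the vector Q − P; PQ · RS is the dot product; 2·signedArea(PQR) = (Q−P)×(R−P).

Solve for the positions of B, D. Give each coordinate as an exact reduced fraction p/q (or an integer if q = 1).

B = (14, 19/2)
D = (28/3, 47/6)

1. B_x = 14  [FE ∥ BG ∩ EG ∥ FB]
2. B_y = 19/2  [FE ∥ BG ∩ EG ∥ FB]
   → B = (14, 19/2)
3. D_x = 28/3  [D is the centroid of △EFC]
4. D_y = 47/6  [D is the centroid of △EFC]
   → D = (28/3, 47/6)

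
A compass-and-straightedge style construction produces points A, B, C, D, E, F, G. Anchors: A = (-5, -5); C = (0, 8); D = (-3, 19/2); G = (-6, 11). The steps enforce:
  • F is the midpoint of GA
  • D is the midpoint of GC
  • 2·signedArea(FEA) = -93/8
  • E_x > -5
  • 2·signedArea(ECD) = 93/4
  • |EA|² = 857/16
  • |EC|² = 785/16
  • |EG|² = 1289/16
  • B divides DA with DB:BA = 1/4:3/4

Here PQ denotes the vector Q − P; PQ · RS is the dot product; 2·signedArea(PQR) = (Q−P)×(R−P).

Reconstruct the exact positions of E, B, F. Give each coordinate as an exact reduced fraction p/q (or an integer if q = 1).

B = (-7/2, 47/8)
E = (-4, 9/4)
F = (-11/2, 3)

1. E_x = -4  [line -3/2·x + -3·y + 3/4 = 0 ∩ |EG|² = 1289/16]
2. E_y = 9/4  [line -3/2·x + -3·y + 3/4 = 0 ∩ |EG|² = 1289/16]
   → E = (-4, 9/4)
3. B_x = -7/2  [B divides DA with DB:BA = 1/4:3/4]
4. B_y = 47/8  [B divides DA with DB:BA = 1/4:3/4]
   → B = (-7/2, 47/8)
5. F_x = -11/2  [F is the midpoint of GA]
6. F_y = 3  [F is the midpoint of GA]
   → F = (-11/2, 3)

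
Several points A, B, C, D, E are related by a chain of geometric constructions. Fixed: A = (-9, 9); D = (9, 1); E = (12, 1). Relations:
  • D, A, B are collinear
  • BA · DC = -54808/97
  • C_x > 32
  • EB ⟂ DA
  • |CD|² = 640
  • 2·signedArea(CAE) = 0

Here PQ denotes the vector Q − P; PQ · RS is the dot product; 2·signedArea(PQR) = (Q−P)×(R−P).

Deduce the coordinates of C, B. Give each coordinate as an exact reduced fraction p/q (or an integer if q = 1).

1. C_x = 33  [line 8·x + 21·y + -117 = 0 ∩ |CD|² = 640]
2. C_y = -7  [line 8·x + 21·y + -117 = 0 ∩ |CD|² = 640]
   → C = (33, -7)
3. B_x = 1116/97  [D, A, B are collinear ∩ EB ⟂ DA]
4. B_y = -11/97  [D, A, B are collinear ∩ EB ⟂ DA]
   → B = (1116/97, -11/97)

B = (1116/97, -11/97)
C = (33, -7)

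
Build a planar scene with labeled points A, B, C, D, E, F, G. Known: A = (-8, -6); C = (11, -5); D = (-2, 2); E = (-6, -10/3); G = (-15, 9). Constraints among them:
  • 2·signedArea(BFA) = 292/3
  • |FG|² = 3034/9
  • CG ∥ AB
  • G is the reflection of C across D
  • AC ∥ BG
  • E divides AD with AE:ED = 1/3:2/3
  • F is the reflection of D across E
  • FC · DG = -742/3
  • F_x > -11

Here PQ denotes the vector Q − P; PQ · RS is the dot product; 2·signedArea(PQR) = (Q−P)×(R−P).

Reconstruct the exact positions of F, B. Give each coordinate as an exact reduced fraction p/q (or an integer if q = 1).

B = (-34, 8)
F = (-10, -26/3)

1. F_x = -10  [F is the reflection of D across E]
2. F_y = -26/3  [F is the reflection of D across E]
   → F = (-10, -26/3)
3. B_x = -34  [AC ∥ BG ∩ CG ∥ AB]
4. B_y = 8  [AC ∥ BG ∩ CG ∥ AB]
   → B = (-34, 8)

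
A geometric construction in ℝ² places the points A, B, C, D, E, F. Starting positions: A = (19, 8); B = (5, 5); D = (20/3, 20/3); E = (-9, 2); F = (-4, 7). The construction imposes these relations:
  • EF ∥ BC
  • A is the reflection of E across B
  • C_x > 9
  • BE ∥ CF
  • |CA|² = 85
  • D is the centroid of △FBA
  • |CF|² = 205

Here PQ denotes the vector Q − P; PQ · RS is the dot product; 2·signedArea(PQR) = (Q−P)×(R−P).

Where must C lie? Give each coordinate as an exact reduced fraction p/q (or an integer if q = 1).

1. C_x = 10  [BE ∥ CF ∩ EF ∥ BC]
2. C_y = 10  [BE ∥ CF ∩ EF ∥ BC]
   → C = (10, 10)

C = (10, 10)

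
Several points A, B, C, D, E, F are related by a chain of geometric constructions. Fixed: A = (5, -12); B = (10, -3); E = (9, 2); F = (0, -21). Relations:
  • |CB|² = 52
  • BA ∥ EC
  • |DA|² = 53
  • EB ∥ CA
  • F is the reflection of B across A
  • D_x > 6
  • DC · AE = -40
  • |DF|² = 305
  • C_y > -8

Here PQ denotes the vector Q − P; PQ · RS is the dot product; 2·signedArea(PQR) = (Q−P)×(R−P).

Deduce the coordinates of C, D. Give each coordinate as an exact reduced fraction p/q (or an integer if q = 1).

C = (4, -7)
D = (7, -5)

1. C_x = 4  [EB ∥ CA ∩ BA ∥ EC]
2. C_y = -7  [EB ∥ CA ∩ BA ∥ EC]
   → C = (4, -7)
3. D_x = 7  [line -4·x + -14·y + -42 = 0 ∩ |DA|² = 53]
4. D_y = -5  [line -4·x + -14·y + -42 = 0 ∩ |DA|² = 53]
   → D = (7, -5)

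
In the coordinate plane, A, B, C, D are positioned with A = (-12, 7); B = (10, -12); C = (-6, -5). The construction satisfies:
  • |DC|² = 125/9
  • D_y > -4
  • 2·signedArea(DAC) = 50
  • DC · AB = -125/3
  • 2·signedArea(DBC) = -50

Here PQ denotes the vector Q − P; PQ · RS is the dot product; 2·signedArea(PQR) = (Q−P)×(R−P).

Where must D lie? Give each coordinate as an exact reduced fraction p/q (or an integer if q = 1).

D = (-8/3, -10/3)

1. D_x = -8/3  [2·signedArea(DAC) = 50 ∩ 2·signedArea(DBC) = -50]
2. D_y = -10/3  [2·signedArea(DAC) = 50 ∩ 2·signedArea(DBC) = -50]
   → D = (-8/3, -10/3)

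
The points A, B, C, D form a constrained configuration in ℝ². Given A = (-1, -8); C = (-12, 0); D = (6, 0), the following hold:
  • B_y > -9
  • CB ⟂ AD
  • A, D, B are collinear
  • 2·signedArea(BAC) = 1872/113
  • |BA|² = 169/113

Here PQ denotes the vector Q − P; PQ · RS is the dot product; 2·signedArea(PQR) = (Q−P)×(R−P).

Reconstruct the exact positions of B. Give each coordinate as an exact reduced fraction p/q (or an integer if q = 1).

B = (-204/113, -1008/113)

1. B_x = -204/113  [A, D, B are collinear ∩ CB ⟂ AD]
2. B_y = -1008/113  [A, D, B are collinear ∩ CB ⟂ AD]
   → B = (-204/113, -1008/113)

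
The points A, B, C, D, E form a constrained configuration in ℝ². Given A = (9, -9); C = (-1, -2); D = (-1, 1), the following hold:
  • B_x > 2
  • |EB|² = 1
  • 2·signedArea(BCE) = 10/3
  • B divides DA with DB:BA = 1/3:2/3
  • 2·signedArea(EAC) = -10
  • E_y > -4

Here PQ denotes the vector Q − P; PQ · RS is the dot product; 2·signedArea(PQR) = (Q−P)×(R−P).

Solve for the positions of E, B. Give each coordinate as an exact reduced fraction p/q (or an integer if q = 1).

B = (7/3, -7/3)
E = (7/3, -10/3)

1. B_x = 7/3  [B divides DA with DB:BA = 1/3:2/3]
2. B_y = -7/3  [B divides DA with DB:BA = 1/3:2/3]
   → B = (7/3, -7/3)
3. E_x = 7/3  [2·signedArea(EAC) = -10 ∩ 2·signedArea(BCE) = 10/3]
4. E_y = -10/3  [2·signedArea(EAC) = -10 ∩ 2·signedArea(BCE) = 10/3]
   → E = (7/3, -10/3)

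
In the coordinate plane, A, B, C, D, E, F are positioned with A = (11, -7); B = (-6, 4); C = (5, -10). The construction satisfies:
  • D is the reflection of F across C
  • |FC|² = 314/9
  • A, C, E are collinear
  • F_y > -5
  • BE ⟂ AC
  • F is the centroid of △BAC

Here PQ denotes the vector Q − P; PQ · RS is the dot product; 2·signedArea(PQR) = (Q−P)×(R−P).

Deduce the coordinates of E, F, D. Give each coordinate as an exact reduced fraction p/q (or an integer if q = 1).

D = (20/3, -47/3)
E = (9/5, -58/5)
F = (10/3, -13/3)

1. E_x = 9/5  [A, C, E are collinear ∩ BE ⟂ AC]
2. E_y = -58/5  [A, C, E are collinear ∩ BE ⟂ AC]
   → E = (9/5, -58/5)
3. F_x = 10/3  [F is the centroid of △BAC]
4. F_y = -13/3  [F is the centroid of △BAC]
   → F = (10/3, -13/3)
5. D_x = 20/3  [D is the reflection of F across C]
6. D_y = -47/3  [D is the reflection of F across C]
   → D = (20/3, -47/3)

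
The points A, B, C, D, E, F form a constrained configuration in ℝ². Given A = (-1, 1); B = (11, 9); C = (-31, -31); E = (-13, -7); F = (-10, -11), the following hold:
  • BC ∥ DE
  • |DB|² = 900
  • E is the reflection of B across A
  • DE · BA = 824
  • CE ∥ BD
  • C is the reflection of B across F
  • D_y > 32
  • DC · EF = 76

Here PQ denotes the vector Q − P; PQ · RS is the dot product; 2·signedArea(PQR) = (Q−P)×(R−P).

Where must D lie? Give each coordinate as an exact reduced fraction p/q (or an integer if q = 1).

D = (29, 33)

1. D_x = 29  [BC ∥ DE ∩ CE ∥ BD]
2. D_y = 33  [BC ∥ DE ∩ CE ∥ BD]
   → D = (29, 33)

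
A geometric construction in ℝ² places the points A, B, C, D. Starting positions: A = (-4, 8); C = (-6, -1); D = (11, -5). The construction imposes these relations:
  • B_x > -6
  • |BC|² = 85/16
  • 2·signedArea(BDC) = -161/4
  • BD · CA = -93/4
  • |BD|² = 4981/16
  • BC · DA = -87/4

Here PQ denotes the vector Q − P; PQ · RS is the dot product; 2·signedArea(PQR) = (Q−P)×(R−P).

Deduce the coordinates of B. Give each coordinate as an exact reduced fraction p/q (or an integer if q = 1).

B = (-11/2, 5/4)

1. B_x = -11/2  [BD · CA = -93/4 ∩ 2·signedArea(BDC) = -161/4]
2. B_y = 5/4  [BD · CA = -93/4 ∩ 2·signedArea(BDC) = -161/4]
   → B = (-11/2, 5/4)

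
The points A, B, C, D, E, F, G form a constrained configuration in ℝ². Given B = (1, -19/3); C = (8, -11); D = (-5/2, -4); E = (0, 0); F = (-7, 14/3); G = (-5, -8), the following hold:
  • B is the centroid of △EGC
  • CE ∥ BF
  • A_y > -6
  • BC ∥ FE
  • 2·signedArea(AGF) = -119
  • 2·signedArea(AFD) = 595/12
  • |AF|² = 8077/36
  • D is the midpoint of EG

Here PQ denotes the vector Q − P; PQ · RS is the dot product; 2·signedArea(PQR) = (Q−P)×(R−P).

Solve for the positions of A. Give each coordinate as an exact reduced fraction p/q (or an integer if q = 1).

1. A_x = 4  [2·signedArea(AGF) = -119 ∩ 2·signedArea(AFD) = 595/12]
2. A_y = -11/2  [2·signedArea(AGF) = -119 ∩ 2·signedArea(AFD) = 595/12]
   → A = (4, -11/2)

A = (4, -11/2)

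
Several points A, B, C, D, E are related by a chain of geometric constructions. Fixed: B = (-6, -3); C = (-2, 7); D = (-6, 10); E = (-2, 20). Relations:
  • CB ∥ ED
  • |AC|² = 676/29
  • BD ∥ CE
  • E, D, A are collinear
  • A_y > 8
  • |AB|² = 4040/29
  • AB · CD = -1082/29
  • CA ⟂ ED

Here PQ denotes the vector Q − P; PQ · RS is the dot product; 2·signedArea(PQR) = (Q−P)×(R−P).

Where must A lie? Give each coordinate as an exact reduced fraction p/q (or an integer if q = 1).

1. A_x = -188/29  [E, D, A are collinear ∩ CA ⟂ ED]
2. A_y = 255/29  [E, D, A are collinear ∩ CA ⟂ ED]
   → A = (-188/29, 255/29)

A = (-188/29, 255/29)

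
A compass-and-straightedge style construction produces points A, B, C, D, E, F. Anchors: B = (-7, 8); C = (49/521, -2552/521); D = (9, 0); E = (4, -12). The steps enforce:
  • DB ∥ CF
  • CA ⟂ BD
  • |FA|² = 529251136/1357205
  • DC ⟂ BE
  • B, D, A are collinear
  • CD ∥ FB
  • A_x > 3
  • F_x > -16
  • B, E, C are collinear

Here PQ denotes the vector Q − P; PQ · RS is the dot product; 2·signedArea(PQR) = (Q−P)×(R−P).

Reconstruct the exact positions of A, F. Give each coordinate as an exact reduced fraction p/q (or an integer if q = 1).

A = (9989/2605, 6728/2605)
F = (-8287/521, 1616/521)

1. A_x = 9989/2605  [B, D, A are collinear ∩ CA ⟂ BD]
2. A_y = 6728/2605  [B, D, A are collinear ∩ CA ⟂ BD]
   → A = (9989/2605, 6728/2605)
3. F_x = -8287/521  [CD ∥ FB ∩ DB ∥ CF]
4. F_y = 1616/521  [CD ∥ FB ∩ DB ∥ CF]
   → F = (-8287/521, 1616/521)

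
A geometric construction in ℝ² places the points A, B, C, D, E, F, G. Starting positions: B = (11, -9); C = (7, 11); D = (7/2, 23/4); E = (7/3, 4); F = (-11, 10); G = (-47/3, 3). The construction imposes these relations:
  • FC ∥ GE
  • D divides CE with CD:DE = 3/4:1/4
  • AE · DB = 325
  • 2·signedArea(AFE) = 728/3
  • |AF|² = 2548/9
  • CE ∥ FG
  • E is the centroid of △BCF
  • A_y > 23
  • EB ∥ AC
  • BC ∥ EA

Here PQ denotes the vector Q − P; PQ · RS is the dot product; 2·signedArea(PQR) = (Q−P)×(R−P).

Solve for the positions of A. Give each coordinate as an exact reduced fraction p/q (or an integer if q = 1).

1. A_x = -5/3  [EB ∥ AC ∩ BC ∥ EA]
2. A_y = 24  [EB ∥ AC ∩ BC ∥ EA]
   → A = (-5/3, 24)

A = (-5/3, 24)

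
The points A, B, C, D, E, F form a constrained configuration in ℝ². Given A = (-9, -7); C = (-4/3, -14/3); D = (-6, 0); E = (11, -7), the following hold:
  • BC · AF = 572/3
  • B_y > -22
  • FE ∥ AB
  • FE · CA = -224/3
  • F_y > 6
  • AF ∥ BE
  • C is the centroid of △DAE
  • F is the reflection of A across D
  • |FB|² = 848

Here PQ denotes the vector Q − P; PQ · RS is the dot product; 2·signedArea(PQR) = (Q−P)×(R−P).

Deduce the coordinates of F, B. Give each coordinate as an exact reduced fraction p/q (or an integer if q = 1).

1. F_x = -3  [F is the reflection of A across D]
2. F_y = 7  [F is the reflection of A across D]
   → F = (-3, 7)
3. B_x = 5  [AF ∥ BE ∩ FE ∥ AB]
4. B_y = -21  [AF ∥ BE ∩ FE ∥ AB]
   → B = (5, -21)

B = (5, -21)
F = (-3, 7)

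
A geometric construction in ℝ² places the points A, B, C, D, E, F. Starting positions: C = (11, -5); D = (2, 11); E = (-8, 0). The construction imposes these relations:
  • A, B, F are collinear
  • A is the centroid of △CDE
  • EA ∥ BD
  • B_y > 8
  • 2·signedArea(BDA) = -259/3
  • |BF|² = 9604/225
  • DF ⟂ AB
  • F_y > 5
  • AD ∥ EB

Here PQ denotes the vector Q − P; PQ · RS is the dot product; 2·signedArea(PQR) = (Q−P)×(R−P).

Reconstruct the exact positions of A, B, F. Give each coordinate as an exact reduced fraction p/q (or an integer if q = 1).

A = (5/3, 2)
B = (-23/3, 9)
F = (-61/25, 127/25)

1. A_x = 5/3  [A is the centroid of △CDE]
2. A_y = 2  [A is the centroid of △CDE]
   → A = (5/3, 2)
3. B_x = -23/3  [EA ∥ BD ∩ AD ∥ EB]
4. B_y = 9  [EA ∥ BD ∩ AD ∥ EB]
   → B = (-23/3, 9)
5. F_x = -61/25  [A, B, F are collinear ∩ DF ⟂ AB]
6. F_y = 127/25  [A, B, F are collinear ∩ DF ⟂ AB]
   → F = (-61/25, 127/25)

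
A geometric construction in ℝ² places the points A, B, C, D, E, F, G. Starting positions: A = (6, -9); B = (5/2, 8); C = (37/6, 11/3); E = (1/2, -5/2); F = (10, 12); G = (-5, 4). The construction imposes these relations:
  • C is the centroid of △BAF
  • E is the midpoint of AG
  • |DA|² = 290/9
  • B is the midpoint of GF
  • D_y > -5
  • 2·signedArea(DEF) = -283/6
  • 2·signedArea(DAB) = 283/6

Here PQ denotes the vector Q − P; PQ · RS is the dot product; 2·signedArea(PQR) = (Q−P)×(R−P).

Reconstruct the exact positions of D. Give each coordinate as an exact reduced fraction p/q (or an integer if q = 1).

D = (7/3, -14/3)

1. D_x = 7/3  [2·signedArea(DAB) = 283/6 ∩ 2·signedArea(DEF) = -283/6]
2. D_y = -14/3  [2·signedArea(DAB) = 283/6 ∩ 2·signedArea(DEF) = -283/6]
   → D = (7/3, -14/3)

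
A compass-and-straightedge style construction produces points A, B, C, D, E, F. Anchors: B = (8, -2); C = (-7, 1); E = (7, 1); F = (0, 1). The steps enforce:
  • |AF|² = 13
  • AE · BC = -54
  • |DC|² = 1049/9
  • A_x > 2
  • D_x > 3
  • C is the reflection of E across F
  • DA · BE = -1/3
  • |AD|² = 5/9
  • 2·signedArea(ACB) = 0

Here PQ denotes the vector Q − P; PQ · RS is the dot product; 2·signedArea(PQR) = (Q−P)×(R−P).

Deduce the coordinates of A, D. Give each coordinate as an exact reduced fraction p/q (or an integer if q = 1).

A = (3, -1)
D = (11/3, -2/3)

1. A_x = 3  [2·signedArea(ACB) = 0 ∩ AE · BC = -54]
2. A_y = -1  [2·signedArea(ACB) = 0 ∩ AE · BC = -54]
   → A = (3, -1)
3. D_x = 11/3  [line 1·x + -3·y + -17/3 = 0 ∩ |DC|² = 1049/9]
4. D_y = -2/3  [line 1·x + -3·y + -17/3 = 0 ∩ |DC|² = 1049/9]
   → D = (11/3, -2/3)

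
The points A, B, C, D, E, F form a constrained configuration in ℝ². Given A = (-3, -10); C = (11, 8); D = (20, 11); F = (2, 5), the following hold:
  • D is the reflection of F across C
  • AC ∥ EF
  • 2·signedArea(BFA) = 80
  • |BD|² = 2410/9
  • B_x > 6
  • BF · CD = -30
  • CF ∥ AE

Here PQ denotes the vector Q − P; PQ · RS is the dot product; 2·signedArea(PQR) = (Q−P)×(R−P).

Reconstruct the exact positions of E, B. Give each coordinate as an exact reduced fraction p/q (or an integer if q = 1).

B = (19/3, 2)
E = (-12, -13)

1. E_x = -12  [AC ∥ EF ∩ CF ∥ AE]
2. E_y = -13  [AC ∥ EF ∩ CF ∥ AE]
   → E = (-12, -13)
3. B_x = 19/3  [2·signedArea(BFA) = 80 ∩ BF · CD = -30]
4. B_y = 2  [2·signedArea(BFA) = 80 ∩ BF · CD = -30]
   → B = (19/3, 2)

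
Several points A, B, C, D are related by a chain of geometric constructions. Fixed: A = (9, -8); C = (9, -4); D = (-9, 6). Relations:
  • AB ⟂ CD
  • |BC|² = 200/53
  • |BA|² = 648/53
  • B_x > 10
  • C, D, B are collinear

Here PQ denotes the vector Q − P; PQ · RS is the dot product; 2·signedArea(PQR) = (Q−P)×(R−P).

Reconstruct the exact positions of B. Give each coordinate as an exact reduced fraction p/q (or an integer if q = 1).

1. B_x = 567/53  [C, D, B are collinear ∩ AB ⟂ CD]
2. B_y = -262/53  [C, D, B are collinear ∩ AB ⟂ CD]
   → B = (567/53, -262/53)

B = (567/53, -262/53)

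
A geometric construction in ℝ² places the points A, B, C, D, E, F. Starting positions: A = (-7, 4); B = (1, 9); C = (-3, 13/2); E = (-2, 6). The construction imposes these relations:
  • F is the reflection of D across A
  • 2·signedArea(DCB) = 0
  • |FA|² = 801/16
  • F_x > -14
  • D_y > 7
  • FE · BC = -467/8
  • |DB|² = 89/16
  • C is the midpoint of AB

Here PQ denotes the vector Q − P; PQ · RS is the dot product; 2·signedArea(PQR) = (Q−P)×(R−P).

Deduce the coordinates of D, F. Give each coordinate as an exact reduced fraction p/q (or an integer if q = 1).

1. F_x = -13  [line 4·x + 5/2·y + 411/8 = 0 ∩ |FA|² = 801/16]
2. F_y = 1/4  [line 4·x + 5/2·y + 411/8 = 0 ∩ |FA|² = 801/16]
   → F = (-13, 1/4)
3. D_x = -1  [2·signedArea(DCB) = 0 ∩ F is the reflection of D across A]
4. D_y = 31/4  [2·signedArea(DCB) = 0 ∩ F is the reflection of D across A]
   → D = (-1, 31/4)

D = (-1, 31/4)
F = (-13, 1/4)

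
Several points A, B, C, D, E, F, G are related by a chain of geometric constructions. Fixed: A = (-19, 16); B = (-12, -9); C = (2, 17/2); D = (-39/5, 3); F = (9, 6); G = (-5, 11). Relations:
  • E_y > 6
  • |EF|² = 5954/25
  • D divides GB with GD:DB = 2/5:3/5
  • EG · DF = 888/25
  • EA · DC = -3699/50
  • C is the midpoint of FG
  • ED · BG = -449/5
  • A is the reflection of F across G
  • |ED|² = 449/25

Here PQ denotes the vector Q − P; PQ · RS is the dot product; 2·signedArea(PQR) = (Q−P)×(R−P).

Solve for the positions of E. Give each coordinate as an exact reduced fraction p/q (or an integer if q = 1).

E = (-32/5, 7)

1. E_x = -32/5  [EG · DF = 888/25 ∩ ED · BG = -449/5]
2. E_y = 7  [EG · DF = 888/25 ∩ ED · BG = -449/5]
   → E = (-32/5, 7)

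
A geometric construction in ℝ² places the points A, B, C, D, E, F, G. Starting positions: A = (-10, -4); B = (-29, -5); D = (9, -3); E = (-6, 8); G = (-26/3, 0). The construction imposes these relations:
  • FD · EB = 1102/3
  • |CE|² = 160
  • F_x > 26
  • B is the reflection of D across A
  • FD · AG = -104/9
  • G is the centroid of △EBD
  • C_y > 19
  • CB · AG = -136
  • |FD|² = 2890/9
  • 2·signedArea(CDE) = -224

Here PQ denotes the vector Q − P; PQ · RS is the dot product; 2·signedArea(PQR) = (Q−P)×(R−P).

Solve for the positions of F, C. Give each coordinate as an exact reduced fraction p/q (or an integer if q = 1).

C = (-2, 20)
F = (80/3, -6)

1. F_x = 80/3  [FD · EB = 1102/3 ∩ FD · AG = -104/9]
2. F_y = -6  [FD · EB = 1102/3 ∩ FD · AG = -104/9]
   → F = (80/3, -6)
3. C_x = -2  [2·signedArea(CDE) = -224 ∩ CB · AG = -136]
4. C_y = 20  [2·signedArea(CDE) = -224 ∩ CB · AG = -136]
   → C = (-2, 20)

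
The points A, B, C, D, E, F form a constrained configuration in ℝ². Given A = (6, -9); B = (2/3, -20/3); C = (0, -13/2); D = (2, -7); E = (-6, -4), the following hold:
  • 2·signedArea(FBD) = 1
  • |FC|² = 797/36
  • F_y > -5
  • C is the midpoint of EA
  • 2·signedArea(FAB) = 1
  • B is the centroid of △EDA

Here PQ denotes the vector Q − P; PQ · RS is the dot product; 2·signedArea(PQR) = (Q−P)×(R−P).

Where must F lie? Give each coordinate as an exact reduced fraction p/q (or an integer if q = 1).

1. F_x = -13/3  [2·signedArea(FAB) = 1 ∩ 2·signedArea(FBD) = 1]
2. F_y = -14/3  [2·signedArea(FAB) = 1 ∩ 2·signedArea(FBD) = 1]
   → F = (-13/3, -14/3)

F = (-13/3, -14/3)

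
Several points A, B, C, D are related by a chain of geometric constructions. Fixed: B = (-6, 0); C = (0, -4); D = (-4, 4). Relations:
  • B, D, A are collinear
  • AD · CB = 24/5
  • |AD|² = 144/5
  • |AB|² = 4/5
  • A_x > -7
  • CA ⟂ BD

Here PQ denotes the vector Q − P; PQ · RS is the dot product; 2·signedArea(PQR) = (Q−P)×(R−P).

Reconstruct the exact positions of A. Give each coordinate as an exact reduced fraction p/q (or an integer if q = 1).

1. A_x = -32/5  [B, D, A are collinear ∩ CA ⟂ BD]
2. A_y = -4/5  [B, D, A are collinear ∩ CA ⟂ BD]
   → A = (-32/5, -4/5)

A = (-32/5, -4/5)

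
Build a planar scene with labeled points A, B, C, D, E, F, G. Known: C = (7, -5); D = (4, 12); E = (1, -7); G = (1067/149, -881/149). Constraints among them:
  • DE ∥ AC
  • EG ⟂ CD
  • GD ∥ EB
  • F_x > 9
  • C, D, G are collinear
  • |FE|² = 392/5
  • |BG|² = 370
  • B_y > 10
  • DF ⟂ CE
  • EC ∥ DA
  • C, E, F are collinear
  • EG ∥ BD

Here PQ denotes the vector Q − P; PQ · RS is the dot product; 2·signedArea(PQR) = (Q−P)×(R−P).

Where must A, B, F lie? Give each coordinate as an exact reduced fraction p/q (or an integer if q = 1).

A = (10, 14)
B = (-322/149, 1626/149)
F = (47/5, -21/5)

1. A_x = 10  [DE ∥ AC ∩ EC ∥ DA]
2. A_y = 14  [DE ∥ AC ∩ EC ∥ DA]
   → A = (10, 14)
3. B_x = -322/149  [EG ∥ BD ∩ GD ∥ EB]
4. B_y = 1626/149  [EG ∥ BD ∩ GD ∥ EB]
   → B = (-322/149, 1626/149)
5. F_x = 47/5  [C, E, F are collinear ∩ DF ⟂ CE]
6. F_y = -21/5  [C, E, F are collinear ∩ DF ⟂ CE]
   → F = (47/5, -21/5)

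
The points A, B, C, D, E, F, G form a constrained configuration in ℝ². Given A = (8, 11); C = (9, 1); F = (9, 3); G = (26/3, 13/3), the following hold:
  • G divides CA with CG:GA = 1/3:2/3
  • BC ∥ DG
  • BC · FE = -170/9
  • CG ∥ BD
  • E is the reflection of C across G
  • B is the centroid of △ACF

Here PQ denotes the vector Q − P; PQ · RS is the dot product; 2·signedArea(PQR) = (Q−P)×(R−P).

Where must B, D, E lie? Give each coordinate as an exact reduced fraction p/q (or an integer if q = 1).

B = (26/3, 5)
D = (25/3, 25/3)
E = (25/3, 23/3)

1. B_x = 26/3  [B is the centroid of △ACF]
2. B_y = 5  [B is the centroid of △ACF]
   → B = (26/3, 5)
3. D_x = 25/3  [BC ∥ DG ∩ CG ∥ BD]
4. D_y = 25/3  [BC ∥ DG ∩ CG ∥ BD]
   → D = (25/3, 25/3)
5. E_x = 25/3  [E is the reflection of C across G]
6. E_y = 23/3  [E is the reflection of C across G]
   → E = (25/3, 23/3)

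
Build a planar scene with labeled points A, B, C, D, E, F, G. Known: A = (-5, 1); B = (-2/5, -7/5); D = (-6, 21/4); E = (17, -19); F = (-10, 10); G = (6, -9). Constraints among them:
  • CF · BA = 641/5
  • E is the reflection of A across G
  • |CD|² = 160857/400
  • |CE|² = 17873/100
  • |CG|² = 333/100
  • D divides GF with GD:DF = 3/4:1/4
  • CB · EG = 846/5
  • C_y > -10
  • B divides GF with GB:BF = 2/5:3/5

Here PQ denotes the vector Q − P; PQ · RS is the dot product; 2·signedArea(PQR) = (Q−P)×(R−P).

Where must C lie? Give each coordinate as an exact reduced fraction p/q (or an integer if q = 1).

1. C_x = 39/5  [CB · EG = 846/5 ∩ CF · BA = 641/5]
2. C_y = -93/10  [CB · EG = 846/5 ∩ CF · BA = 641/5]
   → C = (39/5, -93/10)

C = (39/5, -93/10)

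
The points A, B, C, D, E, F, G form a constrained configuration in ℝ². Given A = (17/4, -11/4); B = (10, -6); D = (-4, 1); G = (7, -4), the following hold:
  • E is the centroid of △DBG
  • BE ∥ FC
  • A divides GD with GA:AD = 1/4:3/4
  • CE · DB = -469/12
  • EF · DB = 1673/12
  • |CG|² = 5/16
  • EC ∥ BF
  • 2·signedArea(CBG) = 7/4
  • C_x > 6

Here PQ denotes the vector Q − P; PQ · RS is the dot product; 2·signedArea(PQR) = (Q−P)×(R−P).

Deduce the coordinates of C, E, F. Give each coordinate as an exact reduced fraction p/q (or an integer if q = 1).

C = (13/2, -17/4)
E = (13/3, -3)
F = (73/6, -29/4)

1. E_x = 13/3  [E is the centroid of △DBG]
2. E_y = -3  [E is the centroid of △DBG]
   → E = (13/3, -3)
3. C_x = 13/2  [2·signedArea(CBG) = 7/4 ∩ CE · DB = -469/12]
4. C_y = -17/4  [2·signedArea(CBG) = 7/4 ∩ CE · DB = -469/12]
   → C = (13/2, -17/4)
5. F_x = 73/6  [BE ∥ FC ∩ EC ∥ BF]
6. F_y = -29/4  [BE ∥ FC ∩ EC ∥ BF]
   → F = (73/6, -29/4)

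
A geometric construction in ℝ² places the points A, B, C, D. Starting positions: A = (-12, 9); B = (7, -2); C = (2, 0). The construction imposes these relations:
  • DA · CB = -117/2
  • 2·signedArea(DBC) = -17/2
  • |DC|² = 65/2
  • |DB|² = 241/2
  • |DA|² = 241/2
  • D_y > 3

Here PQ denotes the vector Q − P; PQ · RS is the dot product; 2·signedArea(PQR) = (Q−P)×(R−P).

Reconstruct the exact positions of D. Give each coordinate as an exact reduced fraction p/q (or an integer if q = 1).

D = (-5/2, 7/2)

1. D_x = -5/2  [2·signedArea(DBC) = -17/2 ∩ DA · CB = -117/2]
2. D_y = 7/2  [2·signedArea(DBC) = -17/2 ∩ DA · CB = -117/2]
   → D = (-5/2, 7/2)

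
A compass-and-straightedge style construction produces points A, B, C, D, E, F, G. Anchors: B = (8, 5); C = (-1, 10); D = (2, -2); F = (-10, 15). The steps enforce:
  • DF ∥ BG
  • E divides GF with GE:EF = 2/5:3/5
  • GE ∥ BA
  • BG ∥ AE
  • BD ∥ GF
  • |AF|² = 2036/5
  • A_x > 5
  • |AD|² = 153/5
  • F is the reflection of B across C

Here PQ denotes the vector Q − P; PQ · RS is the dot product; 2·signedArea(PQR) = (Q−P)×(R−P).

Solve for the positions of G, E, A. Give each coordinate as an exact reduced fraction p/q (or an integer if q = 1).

1. G_x = -4  [BD ∥ GF ∩ DF ∥ BG]
2. G_y = 22  [BD ∥ GF ∩ DF ∥ BG]
   → G = (-4, 22)
3. E_x = -32/5  [E divides GF with GE:EF = 2/5:3/5]
4. E_y = 96/5  [E divides GF with GE:EF = 2/5:3/5]
   → E = (-32/5, 96/5)
5. A_x = 28/5  [BG ∥ AE ∩ GE ∥ BA]
6. A_y = 11/5  [BG ∥ AE ∩ GE ∥ BA]
   → A = (28/5, 11/5)

A = (28/5, 11/5)
E = (-32/5, 96/5)
G = (-4, 22)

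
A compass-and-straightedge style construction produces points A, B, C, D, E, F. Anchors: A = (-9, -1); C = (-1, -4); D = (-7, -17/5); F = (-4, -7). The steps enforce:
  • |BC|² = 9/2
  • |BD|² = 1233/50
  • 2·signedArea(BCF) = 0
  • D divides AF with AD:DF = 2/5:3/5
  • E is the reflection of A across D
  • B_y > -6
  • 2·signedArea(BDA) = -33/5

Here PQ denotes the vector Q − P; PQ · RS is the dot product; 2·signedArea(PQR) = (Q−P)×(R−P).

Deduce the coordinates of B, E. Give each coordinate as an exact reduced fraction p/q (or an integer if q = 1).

B = (-5/2, -11/2)
E = (-5, -29/5)

1. B_x = -5/2  [2·signedArea(BCF) = 0 ∩ 2·signedArea(BDA) = -33/5]
2. B_y = -11/2  [2·signedArea(BCF) = 0 ∩ 2·signedArea(BDA) = -33/5]
   → B = (-5/2, -11/2)
3. E_x = -5  [E is the reflection of A across D]
4. E_y = -29/5  [E is the reflection of A across D]
   → E = (-5, -29/5)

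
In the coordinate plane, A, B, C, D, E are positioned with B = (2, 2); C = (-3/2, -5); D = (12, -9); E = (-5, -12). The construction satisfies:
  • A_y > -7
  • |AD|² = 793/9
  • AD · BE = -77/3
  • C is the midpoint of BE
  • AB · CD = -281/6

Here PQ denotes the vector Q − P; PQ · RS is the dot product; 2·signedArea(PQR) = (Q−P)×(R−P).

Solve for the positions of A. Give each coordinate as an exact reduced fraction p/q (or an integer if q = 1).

A = (3, -19/3)

1. A_x = 3  [AB · CD = -281/6 ∩ AD · BE = -77/3]
2. A_y = -19/3  [AB · CD = -281/6 ∩ AD · BE = -77/3]
   → A = (3, -19/3)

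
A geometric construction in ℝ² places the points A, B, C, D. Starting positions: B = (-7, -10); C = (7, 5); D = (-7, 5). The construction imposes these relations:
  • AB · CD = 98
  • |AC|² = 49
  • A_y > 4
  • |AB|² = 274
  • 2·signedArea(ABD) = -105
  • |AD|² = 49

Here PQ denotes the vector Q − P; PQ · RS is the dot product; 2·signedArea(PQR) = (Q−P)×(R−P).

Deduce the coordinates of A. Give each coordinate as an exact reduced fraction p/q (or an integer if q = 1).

A = (0, 5)

1. A_x = 0  [2·signedArea(ABD) = -105]
2. A_y = 5  [|AD|² = 49]
   → A = (0, 5)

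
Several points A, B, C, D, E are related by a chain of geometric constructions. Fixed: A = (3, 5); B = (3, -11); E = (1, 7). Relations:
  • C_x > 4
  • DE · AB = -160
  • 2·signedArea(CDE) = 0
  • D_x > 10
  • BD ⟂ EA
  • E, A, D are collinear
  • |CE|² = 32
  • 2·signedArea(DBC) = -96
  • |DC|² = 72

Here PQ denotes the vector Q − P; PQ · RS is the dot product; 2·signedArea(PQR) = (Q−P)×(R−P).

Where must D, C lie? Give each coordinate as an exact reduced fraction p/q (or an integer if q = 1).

1. D_x = 11  [E, A, D are collinear ∩ BD ⟂ EA]
2. D_y = -3  [E, A, D are collinear ∩ BD ⟂ EA]
   → D = (11, -3)
3. C_x = 5  [2·signedArea(CDE) = 0 ∩ 2·signedArea(DBC) = -96]
4. C_y = 3  [2·signedArea(CDE) = 0 ∩ 2·signedArea(DBC) = -96]
   → C = (5, 3)

C = (5, 3)
D = (11, -3)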